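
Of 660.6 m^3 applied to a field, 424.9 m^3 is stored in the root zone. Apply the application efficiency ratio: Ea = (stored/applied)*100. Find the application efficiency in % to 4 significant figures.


Ea = (424.9/660.6)*100 = 64.32 %
Therefore the application efficiency = 64.32 %.


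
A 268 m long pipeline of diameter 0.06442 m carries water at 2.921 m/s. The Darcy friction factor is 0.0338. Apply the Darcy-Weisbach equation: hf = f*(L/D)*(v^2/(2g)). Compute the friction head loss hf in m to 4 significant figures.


hf = 0.0338 * (268/0.06442) * (2.921^2 / (2*9.81))
hf = 61.15 m
Therefore the friction head loss hf = 61.15 m.


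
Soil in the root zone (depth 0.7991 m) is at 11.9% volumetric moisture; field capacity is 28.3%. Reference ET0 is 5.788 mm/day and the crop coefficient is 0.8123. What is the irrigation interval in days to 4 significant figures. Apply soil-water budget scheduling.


Approach: apply soil-water budget scheduling, SMD = (FC-theta)/100*depth*1000; ETc = ET0*Kc; interval = SMD/ETc.
Step 1 — soil moisture deficit:
  SMD = (28.3 - 11.9)/100 * 0.7991 * 1000 = 131.052 mm
Step 2 — daily crop ET (ETc = ET0*Kc):
  ETc = 5.788 * 0.8123 = 4.70159 mm/day
Step 3 — irrigation interval (SMD/ETc):
  interval = 131.052 / 4.70159 = 27.87 days
Therefore the irrigation interval = 27.87 days.


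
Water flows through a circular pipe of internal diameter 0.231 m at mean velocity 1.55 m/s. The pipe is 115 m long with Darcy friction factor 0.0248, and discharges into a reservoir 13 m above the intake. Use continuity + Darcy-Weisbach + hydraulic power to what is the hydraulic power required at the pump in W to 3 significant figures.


Approach: apply continuity + Darcy-Weisbach + hydraulic power, Q = A*v; hf = f*(L/D)*(v^2/(2g)); H = static + hf; P = rho*g*Q*H.
Step 1 — flow rate (continuity, Q = A*v):
  A = pi*(0.231/2)^2 = 0.041910 m^2
  Q = 0.041910 * 1.55 = 0.064960 m^3/s
Step 2 — friction head loss (Darcy-Weisbach):
  hf = 0.0248 * (115/0.231) * (1.55^2 / (2*9.81))
  hf = 1.5118 m
Step 3 — total head: H = 13 + 1.5118 = 14.512 m
Step 4 — hydraulic power (P = rho*g*Q*H):
  P = 1000 * 9.81 * 0.064960 * 14.512 = 9250 W
Therefore the hydraulic power required at the pump = 9250 W.


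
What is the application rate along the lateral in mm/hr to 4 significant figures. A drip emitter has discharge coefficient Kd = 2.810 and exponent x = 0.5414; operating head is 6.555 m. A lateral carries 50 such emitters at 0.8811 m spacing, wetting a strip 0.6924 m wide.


Approach: apply the emitter equation with a lateral mass balance, q = Kd*h^x; Q = n*q; rate = Q/(n*spacing*width).
Step 1 — single emitter flow (q = Kd*h^x):
  q = 2.810 * 6.555^0.5414 = 7.77676 L/hr
Step 2 — total lateral flow: Q = 50 * 7.77676 = 388.838 L/hr
Step 3 — wetted area: A = 50 * 0.8811 * 0.6924 = 30.5037 m^2
Step 4 — application rate: Q/A = 388.838/30.5037 = 12.75 mm/hr
Therefore the application rate along the lateral = 12.75 mm/hr.


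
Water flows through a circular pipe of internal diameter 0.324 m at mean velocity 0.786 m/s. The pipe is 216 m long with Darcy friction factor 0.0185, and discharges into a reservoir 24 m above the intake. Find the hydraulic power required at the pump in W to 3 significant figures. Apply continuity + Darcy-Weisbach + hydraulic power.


Approach: apply continuity + Darcy-Weisbach + hydraulic power, Q = A*v; hf = f*(L/D)*(v^2/(2g)); H = static + hf; P = rho*g*Q*H.
Step 1 — flow rate (continuity, Q = A*v):
  A = pi*(0.324/2)^2 = 0.082448 m^2
  Q = 0.082448 * 0.786 = 0.064804 m^3/s
Step 2 — friction head loss (Darcy-Weisbach):
  hf = 0.0185 * (216/0.324) * (0.786^2 / (2*9.81))
  hf = 0.38835 m
Step 3 — total head: H = 24 + 0.38835 = 24.388 m
Step 4 — hydraulic power (P = rho*g*Q*H):
  P = 1000 * 9.81 * 0.064804 * 24.388 = 15500 W
Therefore the hydraulic power required at the pump = 15500 W.


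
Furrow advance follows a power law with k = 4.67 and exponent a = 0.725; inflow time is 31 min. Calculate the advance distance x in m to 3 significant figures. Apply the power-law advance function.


Approach: apply the power-law advance function, x = k*t^a.
x = 4.67 * 31^0.725 = 56.3 m
Therefore the advance distance x = 56.3 m.


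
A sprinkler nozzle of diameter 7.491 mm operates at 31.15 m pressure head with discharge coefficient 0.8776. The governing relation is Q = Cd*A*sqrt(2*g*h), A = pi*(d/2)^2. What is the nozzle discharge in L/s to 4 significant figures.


A = pi*(7.491e-3/2)^2 = 4.40727e-05 m^2
Q = 0.8776 * 4.40727e-05 * sqrt(2*9.81*31.15) * 1000 = 0.9562 L/s
Therefore the nozzle discharge = 0.9562 L/s.


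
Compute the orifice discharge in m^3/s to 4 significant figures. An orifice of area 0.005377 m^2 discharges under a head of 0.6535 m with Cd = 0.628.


Approach: apply the orifice equation, Q = Cd*A*sqrt(2*g*h).
Q = 0.628 * 0.005377 * sqrt(2*9.81*0.6535) = 0.01209 m^3/s
Therefore the orifice discharge = 0.01209 m^3/s.


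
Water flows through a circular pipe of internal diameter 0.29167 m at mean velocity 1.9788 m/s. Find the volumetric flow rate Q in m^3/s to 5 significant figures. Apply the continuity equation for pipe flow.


Approach: apply the continuity equation for pipe flow, Q = A * v with A = pi*(D/2)^2.
A = pi*(0.29167/2)^2 = 0.06681491 m^2
Q = 0.06681491 * 1.9788 = 0.13221 m^3/s
Therefore the volumetric flow rate Q = 0.13221 m^3/s.


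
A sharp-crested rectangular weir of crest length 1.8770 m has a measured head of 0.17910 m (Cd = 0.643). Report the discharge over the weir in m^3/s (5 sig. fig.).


Approach: apply the rectangular weir equation, Q = (2/3)*Cd*L*sqrt(2g)*H^1.5.
Q = (2/3)*0.643*1.8770*sqrt(2*9.81)*0.17910^1.5 = 0.27013 m^3/s
Therefore the discharge over the weir = 0.27013 m^3/s.


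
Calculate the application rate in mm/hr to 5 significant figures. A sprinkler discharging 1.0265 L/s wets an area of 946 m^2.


Approach: apply the application rate relation, rate = (Q/A)*3600.
rate = (1.0265 / 946) * 3600 = 3.9063 mm/hr
Therefore the application rate = 3.9063 mm/hr.


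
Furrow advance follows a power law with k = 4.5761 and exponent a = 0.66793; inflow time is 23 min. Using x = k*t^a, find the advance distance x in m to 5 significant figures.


x = 4.5761 * 23^0.66793 = 37.156 m
Therefore the advance distance x = 37.156 m.


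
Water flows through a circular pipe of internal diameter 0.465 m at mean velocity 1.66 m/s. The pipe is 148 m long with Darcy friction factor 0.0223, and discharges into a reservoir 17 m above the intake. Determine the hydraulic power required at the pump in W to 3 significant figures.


Approach: apply continuity + Darcy-Weisbach + hydraulic power, Q = A*v; hf = f*(L/D)*(v^2/(2g)); H = static + hf; P = rho*g*Q*H.
Step 1 — flow rate (continuity, Q = A*v):
  A = pi*(0.465/2)^2 = 0.16982 m^2
  Q = 0.16982 * 1.66 = 0.28191 m^3/s
Step 2 — friction head loss (Darcy-Weisbach):
  hf = 0.0223 * (148/0.465) * (1.66^2 / (2*9.81))
  hf = 0.99685 m
Step 3 — total head: H = 17 + 0.99685 = 17.997 m
Step 4 — hydraulic power (P = rho*g*Q*H):
  P = 1000 * 9.81 * 0.28191 * 17.997 = 49800 W
Therefore the hydraulic power required at the pump = 49800 W.


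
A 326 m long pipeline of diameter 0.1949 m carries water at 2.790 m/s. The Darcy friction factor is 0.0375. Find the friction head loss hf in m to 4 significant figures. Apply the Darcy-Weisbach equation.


Approach: apply the Darcy-Weisbach equation, hf = f*(L/D)*(v^2/(2g)).
hf = 0.0375 * (326/0.1949) * (2.790^2 / (2*9.81))
hf = 24.89 m
Therefore the friction head loss hf = 24.89 m.


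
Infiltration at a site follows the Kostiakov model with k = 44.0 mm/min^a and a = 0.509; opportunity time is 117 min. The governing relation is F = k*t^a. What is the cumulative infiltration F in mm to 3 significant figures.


F = 44.0 * 117^0.509 = 497 mm
Therefore the cumulative infiltration F = 497 mm.


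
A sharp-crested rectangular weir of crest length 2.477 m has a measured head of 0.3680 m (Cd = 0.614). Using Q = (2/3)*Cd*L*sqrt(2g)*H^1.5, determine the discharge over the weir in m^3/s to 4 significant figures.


Q = (2/3)*0.614*2.477*sqrt(2*9.81)*0.3680^1.5 = 1.003 m^3/s
Therefore the discharge over the weir = 1.003 m^3/s.


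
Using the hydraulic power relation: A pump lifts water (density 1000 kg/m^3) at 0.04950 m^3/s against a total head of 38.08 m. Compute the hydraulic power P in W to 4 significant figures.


Approach: apply the hydraulic power relation, P = rho*g*Q*H.
P = 1000 * 9.81 * 0.04950 * 38.08 = 18490 W
Therefore the hydraulic power P = 18490 W.


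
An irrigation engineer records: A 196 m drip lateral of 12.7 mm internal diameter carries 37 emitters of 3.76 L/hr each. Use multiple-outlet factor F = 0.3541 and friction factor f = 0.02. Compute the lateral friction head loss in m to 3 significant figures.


Approach: apply Darcy-Weisbach with the multiple-outlet F-factor, Q = n*q/(3600*1000) m^3/s; v = Q/A; hf = F*f*(L/D)*(v^2/(2g)).
Q = 37*3.76/(3600*1000) = 3.8644e-05 m^3/s
A = pi*(12.7e-3/2)^2 = 1.2668e-04 m^2, so v = Q/A = 0.30506 m/s
hf = 0.3541*0.02*(196/0.0127)*(0.30506^2/(2*9.81)) = 0.518 m
Therefore the lateral friction head loss = 0.518 m.


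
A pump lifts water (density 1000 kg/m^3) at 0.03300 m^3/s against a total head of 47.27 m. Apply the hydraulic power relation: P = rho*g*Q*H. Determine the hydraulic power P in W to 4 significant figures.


P = 1000 * 9.81 * 0.03300 * 47.27 = 15300 W
Therefore the hydraulic power P = 15300 W.


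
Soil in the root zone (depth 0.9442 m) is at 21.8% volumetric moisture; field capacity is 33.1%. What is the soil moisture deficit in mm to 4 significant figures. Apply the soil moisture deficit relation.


Approach: apply the soil moisture deficit relation, SMD = (FC - theta)/100 * depth * 1000.
SMD = (33.1 - 21.8)/100 * 0.9442 * 1000 = 106.7 mm
Therefore the soil moisture deficit = 106.7 mm.


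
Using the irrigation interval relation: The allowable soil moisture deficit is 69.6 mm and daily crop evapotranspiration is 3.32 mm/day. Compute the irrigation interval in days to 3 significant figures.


Approach: apply the irrigation interval relation, interval = SMD / ETc.
interval = 69.6 / 3.32 = 21.0 days
Therefore the irrigation interval = 21.0 days.


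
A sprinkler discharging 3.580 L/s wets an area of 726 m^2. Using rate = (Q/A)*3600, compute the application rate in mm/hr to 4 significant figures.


rate = (3.580 / 726) * 3600 = 17.75 mm/hr
Therefore the application rate = 17.75 mm/hr.


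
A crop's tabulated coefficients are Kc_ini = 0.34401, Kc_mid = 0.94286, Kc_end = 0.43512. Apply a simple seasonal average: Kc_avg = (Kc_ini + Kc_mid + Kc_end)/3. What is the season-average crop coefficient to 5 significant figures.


Kc_avg = (0.34401 + 0.94286 + 0.43512)/3 = 0.57400
Therefore the season-average crop coefficient = 0.57400.


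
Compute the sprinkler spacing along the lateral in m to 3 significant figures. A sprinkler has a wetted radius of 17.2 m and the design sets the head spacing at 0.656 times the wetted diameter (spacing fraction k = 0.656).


Approach: apply the sprinkler spacing rule (spacing as a fraction of wetted diameter), S = k*(2*R).
S = 0.656 * (2 * 17.2) = 22.6 m
Therefore the sprinkler spacing along the lateral = 22.6 m.


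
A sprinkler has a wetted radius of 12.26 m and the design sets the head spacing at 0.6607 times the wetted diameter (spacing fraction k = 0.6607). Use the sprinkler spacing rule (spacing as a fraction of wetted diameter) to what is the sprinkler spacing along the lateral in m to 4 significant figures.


Approach: apply the sprinkler spacing rule (spacing as a fraction of wetted diameter), S = k*(2*R).
S = 0.6607 * (2 * 12.26) = 16.20 m
Therefore the sprinkler spacing along the lateral = 16.20 m.


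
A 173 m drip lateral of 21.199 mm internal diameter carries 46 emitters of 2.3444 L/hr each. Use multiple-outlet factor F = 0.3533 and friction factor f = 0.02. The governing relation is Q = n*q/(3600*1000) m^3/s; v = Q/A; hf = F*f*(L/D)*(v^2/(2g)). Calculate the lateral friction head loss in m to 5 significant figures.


Q = 46*2.3444/(3600*1000) = 2.995622e-05 m^3/s
A = pi*(21.199e-3/2)^2 = 3.529561e-04 m^2, so v = Q/A = 0.08487239 m/s
hf = 0.3533*0.02*(173/0.021199)*(0.08487239^2/(2*9.81)) = 0.021171 m
Therefore the lateral friction head loss = 0.021171 m.


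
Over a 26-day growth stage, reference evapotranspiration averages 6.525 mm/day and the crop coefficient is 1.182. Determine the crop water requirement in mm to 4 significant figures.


Approach: apply the crop water requirement relation, CWR = ET0 * Kc * days.
CWR = 6.525 * 1.182 * 26 = 200.5 mm
Therefore the crop water requirement = 200.5 mm.


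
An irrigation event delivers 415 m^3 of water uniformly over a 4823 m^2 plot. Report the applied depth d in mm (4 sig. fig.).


Approach: apply depth from volume over area, d = (V/A)*1000.
d = (415 / 4823) * 1000 = 86.05 mm
Therefore the applied depth d = 86.05 mm.


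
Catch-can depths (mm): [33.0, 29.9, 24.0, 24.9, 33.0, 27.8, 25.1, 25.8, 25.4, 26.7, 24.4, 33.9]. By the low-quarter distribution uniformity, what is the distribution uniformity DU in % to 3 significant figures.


Approach: apply the low-quarter distribution uniformity, DU = (mean of lowest quarter of readings / overall mean)*100.
sorted lowest 3 of 12: [24.0, 24.4, 24.9] -> mean = 24.433 mm
overall mean = 27.825 mm
DU = (24.433/27.825)*100 = 87.8 %
Therefore the distribution uniformity DU = 87.8 %.


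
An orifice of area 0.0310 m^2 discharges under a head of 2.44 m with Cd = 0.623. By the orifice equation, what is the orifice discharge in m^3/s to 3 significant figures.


Approach: apply the orifice equation, Q = Cd*A*sqrt(2*g*h).
Q = 0.623 * 0.0310 * sqrt(2*9.81*2.44) = 0.134 m^3/s
Therefore the orifice discharge = 0.134 m^3/s.


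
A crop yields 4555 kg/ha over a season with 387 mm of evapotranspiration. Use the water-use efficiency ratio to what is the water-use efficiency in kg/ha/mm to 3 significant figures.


Approach: apply the water-use efficiency ratio, WUE = yield/ET.
WUE = 4555 / 387 = 11.8 kg/ha/mm
Therefore the water-use efficiency = 11.8 kg/ha/mm.


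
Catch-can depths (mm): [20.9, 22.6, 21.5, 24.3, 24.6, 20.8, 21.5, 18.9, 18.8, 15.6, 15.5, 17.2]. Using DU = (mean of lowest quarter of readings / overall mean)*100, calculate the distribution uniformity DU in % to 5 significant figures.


sorted lowest 3 of 12: [15.5, 15.6, 17.2] -> mean = 16.10000 mm
overall mean = 20.18333 mm
DU = (16.10000/20.18333)*100 = 79.769 %
Therefore the distribution uniformity DU = 79.769 %.


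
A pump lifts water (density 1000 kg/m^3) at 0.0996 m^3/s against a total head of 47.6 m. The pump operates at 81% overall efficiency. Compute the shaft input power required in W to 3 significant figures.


Approach: apply hydraulic power then efficiency conversion, P = rho*g*Q*H; P_in = P/eta.
Step 1 — hydraulic power (P = rho*g*Q*H):
  P = 1000 * 9.81 * 0.0996 * 47.6 = 46509 W
Step 2 — input power: P_in = P/eta = 46509 / 0.81 = 57400 W
Therefore the shaft input power required = 57400 W.


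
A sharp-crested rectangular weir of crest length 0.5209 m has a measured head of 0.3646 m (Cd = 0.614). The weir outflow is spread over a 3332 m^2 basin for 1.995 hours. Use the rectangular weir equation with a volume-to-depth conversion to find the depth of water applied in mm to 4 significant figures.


Approach: apply the rectangular weir equation with a volume-to-depth conversion, Q = (2/3)*Cd*L*sqrt(2g)*H^1.5; d = Q*t/A * 1000.
Step 1 — weir discharge:
  Q = (2/3)*0.614*0.5209*sqrt(2*9.81)*0.3646^1.5 = 0.207925 m^3/s
Step 2 — volume: V = 0.207925 * 1.995*3600 = 1493.31 m^3
Step 3 — depth: d = V/A * 1000 = 1493.31/3332 * 1000 = 448.2 mm
Therefore the depth of water applied = 448.2 mm.


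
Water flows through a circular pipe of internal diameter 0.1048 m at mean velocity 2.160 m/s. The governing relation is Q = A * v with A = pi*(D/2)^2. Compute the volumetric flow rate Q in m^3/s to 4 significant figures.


A = pi*(0.1048/2)^2 = 0.00862606 m^2
Q = 0.00862606 * 2.160 = 0.01863 m^3/s
Therefore the volumetric flow rate Q = 0.01863 m^3/s.


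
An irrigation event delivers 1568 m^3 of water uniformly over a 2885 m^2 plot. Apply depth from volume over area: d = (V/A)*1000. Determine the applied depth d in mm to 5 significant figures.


d = (1568 / 2885) * 1000 = 543.50 mm
Therefore the applied depth d = 543.50 mm.


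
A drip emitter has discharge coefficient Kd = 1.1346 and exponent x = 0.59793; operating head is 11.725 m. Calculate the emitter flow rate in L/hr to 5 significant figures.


Approach: apply the emitter characteristic equation, q = Kd * h^x.
q = 1.1346 * 11.725^0.59793 = 4.9442 L/hr
Therefore the emitter flow rate = 4.9442 L/hr.


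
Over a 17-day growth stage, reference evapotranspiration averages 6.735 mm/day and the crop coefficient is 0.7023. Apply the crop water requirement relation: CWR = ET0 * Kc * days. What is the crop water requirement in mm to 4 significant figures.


CWR = 6.735 * 0.7023 * 17 = 80.41 mm
Therefore the crop water requirement = 80.41 mm.


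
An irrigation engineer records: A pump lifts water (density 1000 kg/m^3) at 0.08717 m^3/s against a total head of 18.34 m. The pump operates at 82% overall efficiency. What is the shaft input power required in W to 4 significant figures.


Approach: apply hydraulic power then efficiency conversion, P = rho*g*Q*H; P_in = P/eta.
Step 1 — hydraulic power (P = rho*g*Q*H):
  P = 1000 * 9.81 * 0.08717 * 18.34 = 15683.2 W
Step 2 — input power: P_in = P/eta = 15683.2 / 0.82 = 19130 W
Therefore the shaft input power required = 19130 W.


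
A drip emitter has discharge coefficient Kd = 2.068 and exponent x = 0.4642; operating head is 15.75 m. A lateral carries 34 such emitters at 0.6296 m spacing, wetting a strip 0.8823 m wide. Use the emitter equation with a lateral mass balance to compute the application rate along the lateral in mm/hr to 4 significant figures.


Approach: apply the emitter equation with a lateral mass balance, q = Kd*h^x; Q = n*q; rate = Q/(n*spacing*width).
Step 1 — single emitter flow (q = Kd*h^x):
  q = 2.068 * 15.75^0.4642 = 7.43581 L/hr
Step 2 — total lateral flow: Q = 34 * 7.43581 = 252.817 L/hr
Step 3 — wetted area: A = 34 * 0.6296 * 0.8823 = 18.8869 m^2
Step 4 — application rate: Q/A = 252.817/18.8869 = 13.39 mm/hr
Therefore the application rate along the lateral = 13.39 mm/hr.


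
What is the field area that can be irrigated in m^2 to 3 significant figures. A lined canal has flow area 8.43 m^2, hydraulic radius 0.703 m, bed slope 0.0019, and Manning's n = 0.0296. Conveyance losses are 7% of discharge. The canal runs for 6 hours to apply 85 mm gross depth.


Approach: apply Manning's equation with a conveyance and depth budget, Q = (1/n)*A*R^(2/3)*S^(1/2); Q_field = Q*(1-loss); Area = Q_field*t/(d/1000).
Step 1 — canal discharge (Manning's equation):
  Q = (1/0.0296) * 8.43 * 0.703^(2/3) * 0.0019^(1/2) = 9.8148 m^3/s
Step 2 — delivered flow: Q_field = 9.8148*(1 - 7/100) = 9.1278 m^3/s
Step 3 — volume delivered: V = 9.1278 * 6*3600 = 197160 m^3
Step 4 — area served: A = V / (depth/1000) = 197160 / 0.085 = 2320000 m^2
Therefore the field area that can be irrigated = 2320000 m^2.


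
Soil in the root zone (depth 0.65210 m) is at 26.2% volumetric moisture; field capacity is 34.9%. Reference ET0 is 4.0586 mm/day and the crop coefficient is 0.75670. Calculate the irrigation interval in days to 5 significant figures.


Approach: apply soil-water budget scheduling, SMD = (FC-theta)/100*depth*1000; ETc = ET0*Kc; interval = SMD/ETc.
Step 1 — soil moisture deficit:
  SMD = (34.9 - 26.2)/100 * 0.65210 * 1000 = 56.73270 mm
Step 2 — daily crop ET (ETc = ET0*Kc):
  ETc = 4.0586 * 0.75670 = 3.071143 mm/day
Step 3 — irrigation interval (SMD/ETc):
  interval = 56.73270 / 3.071143 = 18.473 days
Therefore the irrigation interval = 18.473 days.


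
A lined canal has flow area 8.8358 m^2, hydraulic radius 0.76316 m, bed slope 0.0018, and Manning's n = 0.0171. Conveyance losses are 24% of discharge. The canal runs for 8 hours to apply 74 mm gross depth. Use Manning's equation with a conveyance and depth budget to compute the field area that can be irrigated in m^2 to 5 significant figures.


Approach: apply Manning's equation with a conveyance and depth budget, Q = (1/n)*A*R^(2/3)*S^(1/2); Q_field = Q*(1-loss); Area = Q_field*t/(d/1000).
Step 1 — canal discharge (Manning's equation):
  Q = (1/0.0171) * 8.8358 * 0.76316^(2/3) * 0.0018^(1/2) = 18.30753 m^3/s
Step 2 — delivered flow: Q_field = 18.30753*(1 - 24/100) = 13.91372 m^3/s
Step 3 — volume delivered: V = 13.91372 * 8*3600 = 400715.2 m^3
Step 4 — area served: A = V / (depth/1000) = 400715.2 / 0.074 = 5415100 m^2
Therefore the field area that can be irrigated = 5415100 m^2.


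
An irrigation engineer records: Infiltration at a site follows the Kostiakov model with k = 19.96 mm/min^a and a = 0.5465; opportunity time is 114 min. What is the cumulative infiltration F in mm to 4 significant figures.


Approach: apply the Kostiakov infiltration equation, F = k*t^a.
F = 19.96 * 114^0.5465 = 265.6 mm
Therefore the cumulative infiltration F = 265.6 mm.


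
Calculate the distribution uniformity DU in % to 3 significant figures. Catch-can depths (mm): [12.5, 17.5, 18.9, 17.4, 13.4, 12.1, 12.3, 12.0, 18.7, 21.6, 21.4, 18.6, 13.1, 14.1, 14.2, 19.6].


Approach: apply the low-quarter distribution uniformity, DU = (mean of lowest quarter of readings / overall mean)*100.
sorted lowest 4 of 16: [12.0, 12.1, 12.3, 12.5] -> mean = 12.225 mm
overall mean = 16.087 mm
DU = (12.225/16.087)*100 = 76.0 %
Therefore the distribution uniformity DU = 76.0 %.


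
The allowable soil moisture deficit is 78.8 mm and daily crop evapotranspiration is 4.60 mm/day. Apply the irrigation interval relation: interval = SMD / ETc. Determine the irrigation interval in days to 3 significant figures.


interval = 78.8 / 4.60 = 17.1 days
Therefore the irrigation interval = 17.1 days.


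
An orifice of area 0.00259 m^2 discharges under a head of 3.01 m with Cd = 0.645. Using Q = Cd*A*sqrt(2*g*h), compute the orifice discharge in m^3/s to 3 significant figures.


Q = 0.645 * 0.00259 * sqrt(2*9.81*3.01) = 0.0128 m^3/s
Therefore the orifice discharge = 0.0128 m^3/s.


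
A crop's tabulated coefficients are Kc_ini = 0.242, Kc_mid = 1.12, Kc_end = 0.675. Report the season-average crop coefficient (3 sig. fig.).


Approach: apply a simple seasonal average, Kc_avg = (Kc_ini + Kc_mid + Kc_end)/3.
Kc_avg = (0.242 + 1.12 + 0.675)/3 = 0.679
Therefore the season-average crop coefficient = 0.679.


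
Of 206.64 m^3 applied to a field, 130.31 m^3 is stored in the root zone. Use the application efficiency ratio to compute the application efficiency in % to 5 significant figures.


Approach: apply the application efficiency ratio, Ea = (stored/applied)*100.
Ea = (130.31/206.64)*100 = 63.061 %
Therefore the application efficiency = 63.061 %.


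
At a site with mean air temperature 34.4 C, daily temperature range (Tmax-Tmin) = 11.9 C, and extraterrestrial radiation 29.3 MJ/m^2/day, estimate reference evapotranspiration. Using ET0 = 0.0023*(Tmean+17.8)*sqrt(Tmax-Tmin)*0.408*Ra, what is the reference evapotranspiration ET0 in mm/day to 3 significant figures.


ET0 = 0.0023*(34.4+17.8)*sqrt(11.9)*0.408*29.3 = 4.95 mm/day
Therefore the reference evapotranspiration ET0 = 4.95 mm/day.


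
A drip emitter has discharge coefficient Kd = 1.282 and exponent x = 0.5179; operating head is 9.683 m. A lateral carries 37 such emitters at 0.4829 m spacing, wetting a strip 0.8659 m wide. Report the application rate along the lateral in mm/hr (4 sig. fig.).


Approach: apply the emitter equation with a lateral mass balance, q = Kd*h^x; Q = n*q; rate = Q/(n*spacing*width).
Step 1 — single emitter flow (q = Kd*h^x):
  q = 1.282 * 9.683^0.5179 = 4.15473 L/hr
Step 2 — total lateral flow: Q = 37 * 4.15473 = 153.725 L/hr
Step 3 — wetted area: A = 37 * 0.4829 * 0.8659 = 15.4713 m^2
Step 4 — application rate: Q/A = 153.725/15.4713 = 9.936 mm/hr
Therefore the application rate along the lateral = 9.936 mm/hr.


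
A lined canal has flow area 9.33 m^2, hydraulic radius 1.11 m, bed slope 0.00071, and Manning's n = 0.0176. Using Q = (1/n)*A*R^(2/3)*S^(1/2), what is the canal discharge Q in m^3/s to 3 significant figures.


Q = (1/0.0176) * 9.33 * 1.11^(2/3) * 0.00071^(1/2) = 15.1 m^3/s
Therefore the canal discharge Q = 15.1 m^3/s.


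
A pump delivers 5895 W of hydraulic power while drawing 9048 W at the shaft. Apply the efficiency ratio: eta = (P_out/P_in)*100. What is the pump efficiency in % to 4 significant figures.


eta = (5895 / 9048) * 100 = 65.15 %
Therefore the pump efficiency = 65.15 %.


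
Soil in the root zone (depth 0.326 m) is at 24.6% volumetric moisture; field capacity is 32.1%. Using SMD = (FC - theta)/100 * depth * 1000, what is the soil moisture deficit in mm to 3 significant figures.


SMD = (32.1 - 24.6)/100 * 0.326 * 1000 = 24.4 mm
Therefore the soil moisture deficit = 24.4 mm.


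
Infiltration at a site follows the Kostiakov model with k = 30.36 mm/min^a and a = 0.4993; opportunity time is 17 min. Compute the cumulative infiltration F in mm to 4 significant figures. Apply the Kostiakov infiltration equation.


Approach: apply the Kostiakov infiltration equation, F = k*t^a.
F = 30.36 * 17^0.4993 = 124.9 mm
Therefore the cumulative infiltration F = 124.9 mm.


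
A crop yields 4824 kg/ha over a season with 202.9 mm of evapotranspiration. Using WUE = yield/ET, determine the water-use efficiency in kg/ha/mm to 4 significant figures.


WUE = 4824 / 202.9 = 23.78 kg/ha/mm
Therefore the water-use efficiency = 23.78 kg/ha/mm.


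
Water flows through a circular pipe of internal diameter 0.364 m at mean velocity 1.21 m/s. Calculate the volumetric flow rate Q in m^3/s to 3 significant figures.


Approach: apply the continuity equation for pipe flow, Q = A * v with A = pi*(D/2)^2.
A = pi*(0.364/2)^2 = 0.10406 m^2
Q = 0.10406 * 1.21 = 0.126 m^3/s
Therefore the volumetric flow rate Q = 0.126 m^3/s.


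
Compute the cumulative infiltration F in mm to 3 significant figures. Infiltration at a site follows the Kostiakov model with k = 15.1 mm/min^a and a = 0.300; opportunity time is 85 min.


Approach: apply the Kostiakov infiltration equation, F = k*t^a.
F = 15.1 * 85^0.300 = 57.3 mm
Therefore the cumulative infiltration F = 57.3 mm.


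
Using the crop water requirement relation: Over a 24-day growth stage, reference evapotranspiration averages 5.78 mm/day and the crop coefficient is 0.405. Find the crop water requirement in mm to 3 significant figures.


Approach: apply the crop water requirement relation, CWR = ET0 * Kc * days.
CWR = 5.78 * 0.405 * 24 = 56.2 mm
Therefore the crop water requirement = 56.2 mm.


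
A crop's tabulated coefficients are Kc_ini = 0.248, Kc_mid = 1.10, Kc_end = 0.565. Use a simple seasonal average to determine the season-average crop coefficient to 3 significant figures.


Approach: apply a simple seasonal average, Kc_avg = (Kc_ini + Kc_mid + Kc_end)/3.
Kc_avg = (0.248 + 1.10 + 0.565)/3 = 0.638
Therefore the season-average crop coefficient = 0.638.


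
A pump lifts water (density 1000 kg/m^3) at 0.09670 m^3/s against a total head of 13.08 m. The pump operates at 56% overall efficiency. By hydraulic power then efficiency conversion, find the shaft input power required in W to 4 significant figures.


Approach: apply hydraulic power then efficiency conversion, P = rho*g*Q*H; P_in = P/eta.
Step 1 — hydraulic power (P = rho*g*Q*H):
  P = 1000 * 9.81 * 0.09670 * 13.08 = 12408.0 W
Step 2 — input power: P_in = P/eta = 12408.0 / 0.56 = 22160 W
Therefore the shaft input power required = 22160 W.


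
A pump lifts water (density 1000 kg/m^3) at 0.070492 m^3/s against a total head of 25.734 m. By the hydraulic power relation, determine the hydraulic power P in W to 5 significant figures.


Approach: apply the hydraulic power relation, P = rho*g*Q*H.
P = 1000 * 9.81 * 0.070492 * 25.734 = 17796 W
Therefore the hydraulic power P = 17796 W.


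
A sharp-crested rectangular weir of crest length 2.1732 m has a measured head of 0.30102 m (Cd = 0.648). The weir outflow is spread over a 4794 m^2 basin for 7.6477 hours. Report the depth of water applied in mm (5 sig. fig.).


Approach: apply the rectangular weir equation with a volume-to-depth conversion, Q = (2/3)*Cd*L*sqrt(2g)*H^1.5; d = Q*t/A * 1000.
Step 1 — weir discharge:
  Q = (2/3)*0.648*2.1732*sqrt(2*9.81)*0.30102^1.5 = 0.6867932 m^3/s
Step 2 — volume: V = 0.6867932 * 7.6477*3600 = 18908.60 m^3
Step 3 — depth: d = V/A * 1000 = 18908.60/4794 * 1000 = 3944.2 mm
Therefore the depth of water applied = 3944.2 mm.


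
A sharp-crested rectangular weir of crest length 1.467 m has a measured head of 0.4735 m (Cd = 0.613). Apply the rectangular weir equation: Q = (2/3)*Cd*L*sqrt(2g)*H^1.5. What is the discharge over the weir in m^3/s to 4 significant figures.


Q = (2/3)*0.613*1.467*sqrt(2*9.81)*0.4735^1.5 = 0.8652 m^3/s
Therefore the discharge over the weir = 0.8652 m^3/s.


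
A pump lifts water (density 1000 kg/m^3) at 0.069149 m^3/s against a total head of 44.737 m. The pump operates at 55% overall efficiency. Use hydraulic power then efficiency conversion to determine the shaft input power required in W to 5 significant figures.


Approach: apply hydraulic power then efficiency conversion, P = rho*g*Q*H; P_in = P/eta.
Step 1 — hydraulic power (P = rho*g*Q*H):
  P = 1000 * 9.81 * 0.069149 * 44.737 = 30347.42 W
Step 2 — input power: P_in = P/eta = 30347.42 / 0.55 = 55177 W
Therefore the shaft input power required = 55177 W.


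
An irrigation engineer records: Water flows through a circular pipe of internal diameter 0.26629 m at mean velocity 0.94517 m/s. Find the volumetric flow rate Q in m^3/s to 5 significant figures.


Approach: apply the continuity equation for pipe flow, Q = A * v with A = pi*(D/2)^2.
A = pi*(0.26629/2)^2 = 0.05569287 m^2
Q = 0.05569287 * 0.94517 = 0.052639 m^3/s
Therefore the volumetric flow rate Q = 0.052639 m^3/s.


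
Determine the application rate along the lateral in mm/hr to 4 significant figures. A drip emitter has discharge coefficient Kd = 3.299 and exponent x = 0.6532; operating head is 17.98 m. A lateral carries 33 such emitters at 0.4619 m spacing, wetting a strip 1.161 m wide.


Approach: apply the emitter equation with a lateral mass balance, q = Kd*h^x; Q = n*q; rate = Q/(n*spacing*width).
Step 1 — single emitter flow (q = Kd*h^x):
  q = 3.299 * 17.98^0.6532 = 21.7776 L/hr
Step 2 — total lateral flow: Q = 33 * 21.7776 = 718.662 L/hr
Step 3 — wetted area: A = 33 * 0.4619 * 1.161 = 17.6968 m^2
Step 4 — application rate: Q/A = 718.662/17.6968 = 40.61 mm/hr
Therefore the application rate along the lateral = 40.61 mm/hr.


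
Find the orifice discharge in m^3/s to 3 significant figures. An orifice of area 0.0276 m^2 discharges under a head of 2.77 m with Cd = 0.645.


Approach: apply the orifice equation, Q = Cd*A*sqrt(2*g*h).
Q = 0.645 * 0.0276 * sqrt(2*9.81*2.77) = 0.131 m^3/s
Therefore the orifice discharge = 0.131 m^3/s.


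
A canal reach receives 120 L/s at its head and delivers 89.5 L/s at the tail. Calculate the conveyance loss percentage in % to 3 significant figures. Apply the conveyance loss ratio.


Approach: apply the conveyance loss ratio, loss% = ((Q_head - Q_tail)/Q_head)*100.
loss = ((120 - 89.5)/120)*100 = 25.4 %
Therefore the conveyance loss percentage = 25.4 %.


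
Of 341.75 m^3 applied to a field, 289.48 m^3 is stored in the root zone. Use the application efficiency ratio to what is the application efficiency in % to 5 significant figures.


Approach: apply the application efficiency ratio, Ea = (stored/applied)*100.
Ea = (289.48/341.75)*100 = 84.705 %
Therefore the application efficiency = 84.705 %.


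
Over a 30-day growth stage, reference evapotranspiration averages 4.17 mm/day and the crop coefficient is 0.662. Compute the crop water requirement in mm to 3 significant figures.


Approach: apply the crop water requirement relation, CWR = ET0 * Kc * days.
CWR = 4.17 * 0.662 * 30 = 82.8 mm
Therefore the crop water requirement = 82.8 mm.


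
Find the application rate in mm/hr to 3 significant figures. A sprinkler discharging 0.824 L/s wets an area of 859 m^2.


Approach: apply the application rate relation, rate = (Q/A)*3600.
rate = (0.824 / 859) * 3600 = 3.45 mm/hr
Therefore the application rate = 3.45 mm/hr.


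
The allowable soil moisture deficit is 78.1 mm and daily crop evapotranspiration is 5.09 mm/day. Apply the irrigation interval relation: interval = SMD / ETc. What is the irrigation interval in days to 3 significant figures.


interval = 78.1 / 5.09 = 15.3 days
Therefore the irrigation interval = 15.3 days.


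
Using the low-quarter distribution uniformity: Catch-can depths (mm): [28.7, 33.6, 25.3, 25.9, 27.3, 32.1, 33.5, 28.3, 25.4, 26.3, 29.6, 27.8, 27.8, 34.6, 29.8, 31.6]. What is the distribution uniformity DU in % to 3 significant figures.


Approach: apply the low-quarter distribution uniformity, DU = (mean of lowest quarter of readings / overall mean)*100.
sorted lowest 4 of 16: [25.3, 25.4, 25.9, 26.3] -> mean = 25.725 mm
overall mean = 29.225 mm
DU = (25.725/29.225)*100 = 88.0 %
Therefore the distribution uniformity DU = 88.0 %.


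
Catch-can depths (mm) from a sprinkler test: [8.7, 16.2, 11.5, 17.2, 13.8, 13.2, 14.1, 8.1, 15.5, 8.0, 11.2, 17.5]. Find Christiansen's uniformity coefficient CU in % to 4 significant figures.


Approach: apply Christiansen's uniformity coefficient, CU = (1 - mean_abs_deviation/mean)*100.
mean = 12.9167 mm
mean |d_i - mean| = 2.84722 mm
CU = (1 - 2.84722/12.9167)*100 = 77.96 %
Therefore Christiansen's uniformity coefficient CU = 77.96 %.


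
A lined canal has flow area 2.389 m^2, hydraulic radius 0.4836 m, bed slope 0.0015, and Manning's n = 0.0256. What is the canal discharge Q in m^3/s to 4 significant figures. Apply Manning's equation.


Approach: apply Manning's equation, Q = (1/n)*A*R^(2/3)*S^(1/2).
Q = (1/0.0256) * 2.389 * 0.4836^(2/3) * 0.0015^(1/2) = 2.227 m^3/s
Therefore the canal discharge Q = 2.227 m^3/s.


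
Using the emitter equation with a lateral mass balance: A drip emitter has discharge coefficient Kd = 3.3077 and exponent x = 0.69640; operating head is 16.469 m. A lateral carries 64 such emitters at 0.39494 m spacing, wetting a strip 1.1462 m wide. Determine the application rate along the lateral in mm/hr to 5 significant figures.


Approach: apply the emitter equation with a lateral mass balance, q = Kd*h^x; Q = n*q; rate = Q/(n*spacing*width).
Step 1 — single emitter flow (q = Kd*h^x):
  q = 3.3077 * 16.469^0.69640 = 23.27090 L/hr
Step 2 — total lateral flow: Q = 64 * 23.27090 = 1489.338 L/hr
Step 3 — wetted area: A = 64 * 0.39494 * 1.1462 = 28.97153 m^2
Step 4 — application rate: Q/A = 1489.338/28.97153 = 51.407 mm/hr
Therefore the application rate along the lateral = 51.407 mm/hr.


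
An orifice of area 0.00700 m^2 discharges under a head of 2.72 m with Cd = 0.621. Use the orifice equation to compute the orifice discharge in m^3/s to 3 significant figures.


Approach: apply the orifice equation, Q = Cd*A*sqrt(2*g*h).
Q = 0.621 * 0.00700 * sqrt(2*9.81*2.72) = 0.0318 m^3/s
Therefore the orifice discharge = 0.0318 m^3/s.


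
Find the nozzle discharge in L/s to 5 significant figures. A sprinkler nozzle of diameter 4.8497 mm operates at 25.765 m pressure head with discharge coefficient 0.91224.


Approach: apply the orifice equation, Q = Cd*A*sqrt(2*g*h), A = pi*(d/2)^2.
A = pi*(4.8497e-3/2)^2 = 1.847224e-05 m^2
Q = 0.91224 * 1.847224e-05 * sqrt(2*9.81*25.765) * 1000 = 0.37887 L/s
Therefore the nozzle discharge = 0.37887 L/s.


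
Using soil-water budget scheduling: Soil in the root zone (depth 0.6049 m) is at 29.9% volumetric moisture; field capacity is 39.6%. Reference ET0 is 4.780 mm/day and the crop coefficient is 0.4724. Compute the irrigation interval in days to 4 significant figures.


Approach: apply soil-water budget scheduling, SMD = (FC-theta)/100*depth*1000; ETc = ET0*Kc; interval = SMD/ETc.
Step 1 — soil moisture deficit:
  SMD = (39.6 - 29.9)/100 * 0.6049 * 1000 = 58.6753 mm
Step 2 — daily crop ET (ETc = ET0*Kc):
  ETc = 4.780 * 0.4724 = 2.25807 mm/day
Step 3 — irrigation interval (SMD/ETc):
  interval = 58.6753 / 2.25807 = 25.98 days
Therefore the irrigation interval = 25.98 days.


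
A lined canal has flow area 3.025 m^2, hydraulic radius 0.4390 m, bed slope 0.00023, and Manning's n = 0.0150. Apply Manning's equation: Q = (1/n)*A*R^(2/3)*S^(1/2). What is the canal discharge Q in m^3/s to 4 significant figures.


Q = (1/0.0150) * 3.025 * 0.4390^(2/3) * 0.00023^(1/2) = 1.767 m^3/s
Therefore the canal discharge Q = 1.767 m^3/s.


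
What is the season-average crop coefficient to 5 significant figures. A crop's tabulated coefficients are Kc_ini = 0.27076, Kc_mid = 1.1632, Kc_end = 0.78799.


Approach: apply a simple seasonal average, Kc_avg = (Kc_ini + Kc_mid + Kc_end)/3.
Kc_avg = (0.27076 + 1.1632 + 0.78799)/3 = 0.74065
Therefore the season-average crop coefficient = 0.74065.


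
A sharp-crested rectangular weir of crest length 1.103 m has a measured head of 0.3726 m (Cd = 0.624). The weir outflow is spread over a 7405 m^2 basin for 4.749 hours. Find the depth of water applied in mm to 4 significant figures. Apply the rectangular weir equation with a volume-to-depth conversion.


Approach: apply the rectangular weir equation with a volume-to-depth conversion, Q = (2/3)*Cd*L*sqrt(2g)*H^1.5; d = Q*t/A * 1000.
Step 1 — weir discharge:
  Q = (2/3)*0.624*1.103*sqrt(2*9.81)*0.3726^1.5 = 0.462256 m^3/s
Step 2 — volume: V = 0.462256 * 4.749*3600 = 7902.91 m^3
Step 3 — depth: d = V/A * 1000 = 7902.91/7405 * 1000 = 1067 mm
Therefore the depth of water applied = 1067 mm.


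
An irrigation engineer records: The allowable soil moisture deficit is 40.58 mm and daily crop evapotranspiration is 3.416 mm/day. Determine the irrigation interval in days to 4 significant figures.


Approach: apply the irrigation interval relation, interval = SMD / ETc.
interval = 40.58 / 3.416 = 11.88 days
Therefore the irrigation interval = 11.88 days.


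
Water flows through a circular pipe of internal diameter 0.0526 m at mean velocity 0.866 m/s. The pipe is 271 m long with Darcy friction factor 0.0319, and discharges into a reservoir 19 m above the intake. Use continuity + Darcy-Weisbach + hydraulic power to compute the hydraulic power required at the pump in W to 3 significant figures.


Approach: apply continuity + Darcy-Weisbach + hydraulic power, Q = A*v; hf = f*(L/D)*(v^2/(2g)); H = static + hf; P = rho*g*Q*H.
Step 1 — flow rate (continuity, Q = A*v):
  A = pi*(0.0526/2)^2 = 0.0021730 m^2
  Q = 0.0021730 * 0.866 = 0.0018818 m^3/s
Step 2 — friction head loss (Darcy-Weisbach):
  hf = 0.0319 * (271/0.0526) * (0.866^2 / (2*9.81))
  hf = 6.2822 m
Step 3 — total head: H = 19 + 6.2822 = 25.282 m
Step 4 — hydraulic power (P = rho*g*Q*H):
  P = 1000 * 9.81 * 0.0018818 * 25.282 = 467 W
Therefore the hydraulic power required at the pump = 467 W.


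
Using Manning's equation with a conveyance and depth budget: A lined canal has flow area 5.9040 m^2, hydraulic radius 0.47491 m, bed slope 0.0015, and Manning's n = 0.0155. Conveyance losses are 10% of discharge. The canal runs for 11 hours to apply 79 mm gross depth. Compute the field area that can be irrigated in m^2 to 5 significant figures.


Approach: apply Manning's equation with a conveyance and depth budget, Q = (1/n)*A*R^(2/3)*S^(1/2); Q_field = Q*(1-loss); Area = Q_field*t/(d/1000).
Step 1 — canal discharge (Manning's equation):
  Q = (1/0.0155) * 5.9040 * 0.47491^(2/3) * 0.0015^(1/2) = 8.979824 m^3/s
Step 2 — delivered flow: Q_field = 8.979824*(1 - 10/100) = 8.081842 m^3/s
Step 3 — volume delivered: V = 8.081842 * 11*3600 = 320040.9 m^3
Step 4 — area served: A = V / (depth/1000) = 320040.9 / 0.079 = 4051200 m^2
Therefore the field area that can be irrigated = 4051200 m^2.
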